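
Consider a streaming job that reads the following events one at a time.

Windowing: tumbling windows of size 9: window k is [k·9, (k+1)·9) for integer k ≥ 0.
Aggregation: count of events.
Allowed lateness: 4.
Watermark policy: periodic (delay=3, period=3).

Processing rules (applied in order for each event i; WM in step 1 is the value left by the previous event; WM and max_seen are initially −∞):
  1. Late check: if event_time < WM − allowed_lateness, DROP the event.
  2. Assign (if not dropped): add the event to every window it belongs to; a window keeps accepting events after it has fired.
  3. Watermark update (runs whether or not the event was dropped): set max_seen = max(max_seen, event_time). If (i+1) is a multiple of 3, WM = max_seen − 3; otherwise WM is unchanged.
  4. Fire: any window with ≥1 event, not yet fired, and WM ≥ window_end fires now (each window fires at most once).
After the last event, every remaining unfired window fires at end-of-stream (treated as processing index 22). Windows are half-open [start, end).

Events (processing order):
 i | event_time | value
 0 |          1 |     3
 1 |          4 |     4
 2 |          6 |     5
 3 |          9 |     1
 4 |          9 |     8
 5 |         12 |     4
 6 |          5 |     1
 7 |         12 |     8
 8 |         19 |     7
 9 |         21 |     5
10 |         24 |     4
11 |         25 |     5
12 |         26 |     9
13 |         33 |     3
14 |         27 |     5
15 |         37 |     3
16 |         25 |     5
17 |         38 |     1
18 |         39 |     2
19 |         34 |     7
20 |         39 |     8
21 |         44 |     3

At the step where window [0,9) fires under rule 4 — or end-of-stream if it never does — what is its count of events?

i=0 t=1 v=3: → [0,9); WM=−∞
i=1 t=4 v=4: → [0,9); WM=−∞
i=2 t=6 v=5: → [0,9); WM=3
i=3 t=9 v=1: → [9,18); WM=3
i=4 t=9 v=8: → [9,18); WM=3
i=5 t=12 v=4: → [9,18); WM=9; [0,9) fires=3
i=6 t=5 v=1: → [0,9); WM=9
i=7 t=12 v=8: → [9,18); WM=9
i=8 t=19 v=7: → [18,27); WM=16
i=9 t=21 v=5: → [18,27); WM=16
i=10 t=24 v=4: → [18,27); WM=16
i=11 t=25 v=5: → [18,27); WM=22; [9,18) fires=4
i=12 t=26 v=9: → [18,27); WM=22
i=13 t=33 v=3: → [27,36); WM=22
i=14 t=27 v=5: → [27,36); WM=30; [18,27) fires=5
i=15 t=37 v=3: → [36,45); WM=30
i=16 t=25 v=5: DROP (t<30-4); WM=30
i=17 t=38 v=1: → [36,45); WM=35
i=18 t=39 v=2: → [36,45); WM=35
i=19 t=34 v=7: → [27,36); WM=35
i=20 t=39 v=8: → [36,45); WM=36; [27,36) fires=3
i=21 t=44 v=3: → [36,45); WM=36

3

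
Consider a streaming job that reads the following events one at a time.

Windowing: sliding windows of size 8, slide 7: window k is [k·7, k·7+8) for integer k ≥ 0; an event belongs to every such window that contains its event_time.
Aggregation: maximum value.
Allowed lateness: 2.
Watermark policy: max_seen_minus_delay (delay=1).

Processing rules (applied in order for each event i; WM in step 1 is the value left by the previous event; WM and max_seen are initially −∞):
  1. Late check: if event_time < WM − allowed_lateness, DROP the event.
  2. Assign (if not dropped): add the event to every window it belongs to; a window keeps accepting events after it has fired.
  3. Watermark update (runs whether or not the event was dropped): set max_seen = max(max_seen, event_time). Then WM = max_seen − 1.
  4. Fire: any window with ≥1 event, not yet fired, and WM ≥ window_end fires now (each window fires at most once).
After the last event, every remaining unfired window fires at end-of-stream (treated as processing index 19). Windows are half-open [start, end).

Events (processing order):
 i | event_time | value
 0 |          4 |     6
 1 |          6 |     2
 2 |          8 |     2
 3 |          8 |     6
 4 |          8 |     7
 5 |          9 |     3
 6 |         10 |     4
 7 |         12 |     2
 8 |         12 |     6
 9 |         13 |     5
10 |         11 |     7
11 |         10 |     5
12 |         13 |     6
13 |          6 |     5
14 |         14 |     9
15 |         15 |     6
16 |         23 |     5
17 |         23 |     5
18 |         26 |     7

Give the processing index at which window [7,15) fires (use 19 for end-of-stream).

i=0 t=4 v=6: → [0,8); WM=3
i=1 t=6 v=2: → [0,8); WM=5
i=2 t=8 v=2: → [7,15); WM=7
i=3 t=8 v=6: → [7,15); WM=7
i=4 t=8 v=7: → [7,15); WM=7
i=5 t=9 v=3: → [7,15); WM=8; [0,8) fires=6
i=6 t=10 v=4: → [7,15); WM=9
i=7 t=12 v=2: → [7,15); WM=11
i=8 t=12 v=6: → [7,15); WM=11
i=9 t=13 v=5: → [7,15); WM=12
i=10 t=11 v=7: → [7,15); WM=12
i=11 t=10 v=5: → [7,15); WM=12
i=12 t=13 v=6: → [7,15); WM=12
i=13 t=6 v=5: DROP (t<12-2); WM=12
i=14 t=14 v=9: → [14,22),[7,15); WM=13
i=15 t=15 v=6: → [14,22); WM=14
i=16 t=23 v=5: → [21,29); WM=22; [7,15) fires=9 [14,22) fires=9
i=17 t=23 v=5: → [21,29); WM=22
i=18 t=26 v=7: → [21,29); WM=25

16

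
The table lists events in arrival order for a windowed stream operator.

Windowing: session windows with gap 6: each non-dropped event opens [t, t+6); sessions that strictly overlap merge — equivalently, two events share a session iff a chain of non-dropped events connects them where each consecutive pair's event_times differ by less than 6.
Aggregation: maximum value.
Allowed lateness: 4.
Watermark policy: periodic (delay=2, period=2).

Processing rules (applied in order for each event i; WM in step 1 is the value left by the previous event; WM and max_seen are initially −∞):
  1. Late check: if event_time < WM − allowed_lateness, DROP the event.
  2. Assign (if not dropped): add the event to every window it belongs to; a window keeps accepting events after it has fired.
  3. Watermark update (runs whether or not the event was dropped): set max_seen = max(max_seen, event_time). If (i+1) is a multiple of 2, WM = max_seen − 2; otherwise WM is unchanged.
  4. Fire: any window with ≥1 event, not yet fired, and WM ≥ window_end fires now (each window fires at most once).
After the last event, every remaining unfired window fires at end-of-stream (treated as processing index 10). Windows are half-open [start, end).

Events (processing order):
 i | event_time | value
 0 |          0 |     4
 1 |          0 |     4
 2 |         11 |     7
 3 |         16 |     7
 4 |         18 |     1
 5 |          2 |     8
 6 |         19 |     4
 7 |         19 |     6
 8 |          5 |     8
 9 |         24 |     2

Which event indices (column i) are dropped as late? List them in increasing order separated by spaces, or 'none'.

5 8

i=0 t=0 v=4: → [0,6); WM=−∞
i=1 t=0 v=4: → [0,6); WM=-2
i=2 t=11 v=7: → [11,17); WM=-2
i=3 t=16 v=7: → [11,22); WM=14
i=4 t=18 v=1: → [11,24); WM=14
i=5 t=2 v=8: DROP (t<14-4); WM=16
i=6 t=19 v=4: → [11,25); WM=16
i=7 t=19 v=6: → [11,25); WM=17
i=8 t=5 v=8: DROP (t<17-4); WM=17
i=9 t=24 v=2: → [11,30); WM=22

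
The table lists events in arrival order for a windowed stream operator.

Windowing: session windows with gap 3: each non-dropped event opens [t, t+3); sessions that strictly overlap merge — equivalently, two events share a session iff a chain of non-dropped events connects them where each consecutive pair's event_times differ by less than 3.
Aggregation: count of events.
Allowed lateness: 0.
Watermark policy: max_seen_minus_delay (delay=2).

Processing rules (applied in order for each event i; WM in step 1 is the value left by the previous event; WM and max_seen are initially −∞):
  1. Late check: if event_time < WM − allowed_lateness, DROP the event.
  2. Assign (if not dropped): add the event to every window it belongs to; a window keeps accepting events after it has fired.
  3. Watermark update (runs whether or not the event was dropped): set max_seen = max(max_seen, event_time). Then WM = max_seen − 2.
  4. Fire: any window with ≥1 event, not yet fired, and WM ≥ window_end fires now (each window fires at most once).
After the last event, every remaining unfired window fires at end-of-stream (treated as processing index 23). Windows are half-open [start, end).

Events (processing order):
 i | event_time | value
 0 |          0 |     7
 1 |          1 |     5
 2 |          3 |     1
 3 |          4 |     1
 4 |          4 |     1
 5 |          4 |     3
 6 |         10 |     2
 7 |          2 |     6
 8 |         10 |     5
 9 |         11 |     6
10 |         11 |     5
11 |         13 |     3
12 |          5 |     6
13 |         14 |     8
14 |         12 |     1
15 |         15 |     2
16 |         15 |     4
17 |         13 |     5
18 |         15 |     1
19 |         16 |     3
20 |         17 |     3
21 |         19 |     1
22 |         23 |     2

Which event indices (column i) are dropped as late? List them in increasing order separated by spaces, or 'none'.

7 12

i=0 t=0 v=7: → [0,3); WM=-2
i=1 t=1 v=5: → [0,4); WM=-1
i=2 t=3 v=1: → [0,6); WM=1
i=3 t=4 v=1: → [0,7); WM=2
i=4 t=4 v=1: → [0,7); WM=2
i=5 t=4 v=3: → [0,7); WM=2
i=6 t=10 v=2: → [10,13); WM=8
i=7 t=2 v=6: DROP (t<8-0); WM=8
i=8 t=10 v=5: → [10,13); WM=8
i=9 t=11 v=6: → [10,14); WM=9
i=10 t=11 v=5: → [10,14); WM=9
i=11 t=13 v=3: → [10,16); WM=11
i=12 t=5 v=6: DROP (t<11-0); WM=11
i=13 t=14 v=8: → [10,17); WM=12
i=14 t=12 v=1: → [10,17); WM=12
i=15 t=15 v=2: → [10,18); WM=13
i=16 t=15 v=4: → [10,18); WM=13
i=17 t=13 v=5: → [10,18); WM=13
i=18 t=15 v=1: → [10,18); WM=13
i=19 t=16 v=3: → [10,19); WM=14
i=20 t=17 v=3: → [10,20); WM=15
i=21 t=19 v=1: → [10,22); WM=17
i=22 t=23 v=2: → [23,26); WM=21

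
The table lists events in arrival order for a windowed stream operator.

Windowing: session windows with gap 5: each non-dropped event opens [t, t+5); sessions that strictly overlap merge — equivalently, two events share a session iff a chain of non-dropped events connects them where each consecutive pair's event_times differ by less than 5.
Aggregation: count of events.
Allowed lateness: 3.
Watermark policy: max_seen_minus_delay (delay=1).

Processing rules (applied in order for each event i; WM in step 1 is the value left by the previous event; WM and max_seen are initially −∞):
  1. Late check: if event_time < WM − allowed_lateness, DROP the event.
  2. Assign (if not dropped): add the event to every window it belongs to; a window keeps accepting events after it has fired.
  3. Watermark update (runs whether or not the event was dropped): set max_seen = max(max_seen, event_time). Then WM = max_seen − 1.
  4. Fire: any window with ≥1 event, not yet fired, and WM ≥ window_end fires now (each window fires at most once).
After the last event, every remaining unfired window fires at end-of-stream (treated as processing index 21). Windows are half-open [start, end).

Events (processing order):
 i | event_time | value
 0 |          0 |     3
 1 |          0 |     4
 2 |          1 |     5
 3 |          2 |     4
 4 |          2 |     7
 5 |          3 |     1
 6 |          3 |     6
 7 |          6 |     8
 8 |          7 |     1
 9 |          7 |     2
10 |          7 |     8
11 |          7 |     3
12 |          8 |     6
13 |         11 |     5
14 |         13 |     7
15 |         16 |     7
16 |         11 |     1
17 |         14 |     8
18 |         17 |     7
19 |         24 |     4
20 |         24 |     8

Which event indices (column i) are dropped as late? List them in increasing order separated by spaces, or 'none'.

i=0 t=0 v=3: → [0,5); WM=-1
i=1 t=0 v=4: → [0,5); WM=-1
i=2 t=1 v=5: → [0,6); WM=0
i=3 t=2 v=4: → [0,7); WM=1
i=4 t=2 v=7: → [0,7); WM=1
i=5 t=3 v=1: → [0,8); WM=2
i=6 t=3 v=6: → [0,8); WM=2
i=7 t=6 v=8: → [0,11); WM=5
i=8 t=7 v=1: → [0,12); WM=6
i=9 t=7 v=2: → [0,12); WM=6
i=10 t=7 v=8: → [0,12); WM=6
i=11 t=7 v=3: → [0,12); WM=6
i=12 t=8 v=6: → [0,13); WM=7
i=13 t=11 v=5: → [0,16); WM=10
i=14 t=13 v=7: → [0,18); WM=12
i=15 t=16 v=7: → [0,21); WM=15
i=16 t=11 v=1: DROP (t<15-3); WM=15
i=17 t=14 v=8: → [0,21); WM=15
i=18 t=17 v=7: → [0,22); WM=16
i=19 t=24 v=4: → [24,29); WM=23
i=20 t=24 v=8: → [24,29); WM=23

16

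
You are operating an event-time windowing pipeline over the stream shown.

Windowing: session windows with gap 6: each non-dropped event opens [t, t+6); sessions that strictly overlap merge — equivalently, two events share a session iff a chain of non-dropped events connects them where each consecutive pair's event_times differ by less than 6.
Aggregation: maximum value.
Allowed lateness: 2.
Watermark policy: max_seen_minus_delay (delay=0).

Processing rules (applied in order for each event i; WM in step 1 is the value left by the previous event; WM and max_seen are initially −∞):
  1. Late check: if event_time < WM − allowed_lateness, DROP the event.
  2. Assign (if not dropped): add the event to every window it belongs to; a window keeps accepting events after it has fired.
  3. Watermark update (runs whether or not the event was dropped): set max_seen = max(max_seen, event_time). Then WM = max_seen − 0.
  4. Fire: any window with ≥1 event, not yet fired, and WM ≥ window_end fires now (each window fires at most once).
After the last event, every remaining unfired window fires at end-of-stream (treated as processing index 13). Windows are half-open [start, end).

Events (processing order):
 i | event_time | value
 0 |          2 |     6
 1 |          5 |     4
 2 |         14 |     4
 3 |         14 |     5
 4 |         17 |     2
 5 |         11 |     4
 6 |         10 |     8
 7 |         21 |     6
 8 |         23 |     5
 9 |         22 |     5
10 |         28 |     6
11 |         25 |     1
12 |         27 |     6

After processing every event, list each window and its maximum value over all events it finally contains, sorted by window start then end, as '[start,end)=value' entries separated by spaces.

i=0 t=2 v=6: → [2,8); WM=2
i=1 t=5 v=4: → [2,11); WM=5
i=2 t=14 v=4: → [14,20); WM=14
i=3 t=14 v=5: → [14,20); WM=14
i=4 t=17 v=2: → [14,23); WM=17
i=5 t=11 v=4: DROP (t<17-2); WM=17
i=6 t=10 v=8: DROP (t<17-2); WM=17
i=7 t=21 v=6: → [14,27); WM=21
i=8 t=23 v=5: → [14,29); WM=23
i=9 t=22 v=5: → [14,29); WM=23
i=10 t=28 v=6: → [14,34); WM=28
i=11 t=25 v=1: DROP (t<28-2); WM=28
i=12 t=27 v=6: → [14,34); WM=28

[2,11)=6 [14,34)=6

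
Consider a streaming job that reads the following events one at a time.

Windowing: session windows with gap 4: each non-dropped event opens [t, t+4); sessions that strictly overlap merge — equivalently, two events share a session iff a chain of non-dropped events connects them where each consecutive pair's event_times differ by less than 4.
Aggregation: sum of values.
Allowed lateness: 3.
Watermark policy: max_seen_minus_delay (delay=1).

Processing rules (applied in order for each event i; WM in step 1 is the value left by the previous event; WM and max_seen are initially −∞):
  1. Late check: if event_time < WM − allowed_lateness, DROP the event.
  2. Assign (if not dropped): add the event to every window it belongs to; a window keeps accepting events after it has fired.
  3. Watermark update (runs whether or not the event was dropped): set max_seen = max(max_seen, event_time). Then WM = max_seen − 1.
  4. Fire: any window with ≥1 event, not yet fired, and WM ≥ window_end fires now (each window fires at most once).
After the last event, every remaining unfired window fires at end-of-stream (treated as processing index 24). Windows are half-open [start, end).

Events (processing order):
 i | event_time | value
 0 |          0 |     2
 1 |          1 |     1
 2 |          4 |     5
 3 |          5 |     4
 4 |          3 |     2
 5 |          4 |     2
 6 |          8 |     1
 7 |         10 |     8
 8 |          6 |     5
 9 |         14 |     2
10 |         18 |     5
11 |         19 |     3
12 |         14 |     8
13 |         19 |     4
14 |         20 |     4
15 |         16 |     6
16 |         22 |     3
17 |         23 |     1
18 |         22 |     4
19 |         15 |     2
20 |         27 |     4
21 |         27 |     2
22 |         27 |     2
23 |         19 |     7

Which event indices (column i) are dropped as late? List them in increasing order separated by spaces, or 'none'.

i=0 t=0 v=2: → [0,4); WM=-1
i=1 t=1 v=1: → [0,5); WM=0
i=2 t=4 v=5: → [0,8); WM=3
i=3 t=5 v=4: → [0,9); WM=4
i=4 t=3 v=2: → [0,9); WM=4
i=5 t=4 v=2: → [0,9); WM=4
i=6 t=8 v=1: → [0,12); WM=7
i=7 t=10 v=8: → [0,14); WM=9
i=8 t=6 v=5: → [0,14); WM=9
i=9 t=14 v=2: → [14,18); WM=13
i=10 t=18 v=5: → [18,22); WM=17
i=11 t=19 v=3: → [18,23); WM=18
i=12 t=14 v=8: DROP (t<18-3); WM=18
i=13 t=19 v=4: → [18,23); WM=18
i=14 t=20 v=4: → [18,24); WM=19
i=15 t=16 v=6: → [14,24); WM=19
i=16 t=22 v=3: → [14,26); WM=21
i=17 t=23 v=1: → [14,27); WM=22
i=18 t=22 v=4: → [14,27); WM=22
i=19 t=15 v=2: DROP (t<22-3); WM=22
i=20 t=27 v=4: → [27,31); WM=26
i=21 t=27 v=2: → [27,31); WM=26
i=22 t=27 v=2: → [27,31); WM=26
i=23 t=19 v=7: DROP (t<26-3); WM=26

12 19 23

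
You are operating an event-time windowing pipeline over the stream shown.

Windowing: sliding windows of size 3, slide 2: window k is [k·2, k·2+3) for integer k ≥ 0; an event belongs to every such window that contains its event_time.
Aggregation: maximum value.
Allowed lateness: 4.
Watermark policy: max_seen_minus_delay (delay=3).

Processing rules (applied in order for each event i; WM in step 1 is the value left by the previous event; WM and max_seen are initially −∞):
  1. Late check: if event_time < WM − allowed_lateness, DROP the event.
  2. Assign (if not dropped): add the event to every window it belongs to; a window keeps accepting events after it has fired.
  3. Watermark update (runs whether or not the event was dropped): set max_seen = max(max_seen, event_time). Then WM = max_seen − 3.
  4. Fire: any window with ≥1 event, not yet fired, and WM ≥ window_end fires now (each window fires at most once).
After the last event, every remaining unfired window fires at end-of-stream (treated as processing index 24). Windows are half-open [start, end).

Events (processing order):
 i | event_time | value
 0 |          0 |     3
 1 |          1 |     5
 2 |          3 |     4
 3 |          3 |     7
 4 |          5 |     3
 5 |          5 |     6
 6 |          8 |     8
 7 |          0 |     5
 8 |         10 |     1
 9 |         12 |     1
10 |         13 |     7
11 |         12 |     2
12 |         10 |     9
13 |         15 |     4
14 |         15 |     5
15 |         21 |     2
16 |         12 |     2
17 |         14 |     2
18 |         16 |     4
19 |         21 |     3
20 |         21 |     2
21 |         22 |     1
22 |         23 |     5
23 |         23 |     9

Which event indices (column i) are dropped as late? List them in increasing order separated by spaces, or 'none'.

7 16

i=0 t=0 v=3: → [0,3); WM=-3
i=1 t=1 v=5: → [0,3); WM=-2
i=2 t=3 v=4: → [2,5); WM=0
i=3 t=3 v=7: → [2,5); WM=0
i=4 t=5 v=3: → [4,7); WM=2
i=5 t=5 v=6: → [4,7); WM=2
i=6 t=8 v=8: → [8,11),[6,9); WM=5; [0,3) fires=5 [2,5) fires=7
i=7 t=0 v=5: DROP (t<5-4); WM=5
i=8 t=10 v=1: → [10,13),[8,11); WM=7; [4,7) fires=6
i=9 t=12 v=1: → [12,15),[10,13); WM=9; [6,9) fires=8
i=10 t=13 v=7: → [12,15); WM=10
i=11 t=12 v=2: → [12,15),[10,13); WM=10
i=12 t=10 v=9: → [10,13),[8,11); WM=10
i=13 t=15 v=4: → [14,17); WM=12; [8,11) fires=9
i=14 t=15 v=5: → [14,17); WM=12
i=15 t=21 v=2: → [20,23); WM=18; [10,13) fires=9 [12,15) fires=7 [14,17) fires=5
i=16 t=12 v=2: DROP (t<18-4); WM=18
i=17 t=14 v=2: → [14,17),[12,15); WM=18
i=18 t=16 v=4: → [16,19),[14,17); WM=18
i=19 t=21 v=3: → [20,23); WM=18
i=20 t=21 v=2: → [20,23); WM=18
i=21 t=22 v=1: → [22,25),[20,23); WM=19; [16,19) fires=4
i=22 t=23 v=5: → [22,25); WM=20
i=23 t=23 v=9: → [22,25); WM=20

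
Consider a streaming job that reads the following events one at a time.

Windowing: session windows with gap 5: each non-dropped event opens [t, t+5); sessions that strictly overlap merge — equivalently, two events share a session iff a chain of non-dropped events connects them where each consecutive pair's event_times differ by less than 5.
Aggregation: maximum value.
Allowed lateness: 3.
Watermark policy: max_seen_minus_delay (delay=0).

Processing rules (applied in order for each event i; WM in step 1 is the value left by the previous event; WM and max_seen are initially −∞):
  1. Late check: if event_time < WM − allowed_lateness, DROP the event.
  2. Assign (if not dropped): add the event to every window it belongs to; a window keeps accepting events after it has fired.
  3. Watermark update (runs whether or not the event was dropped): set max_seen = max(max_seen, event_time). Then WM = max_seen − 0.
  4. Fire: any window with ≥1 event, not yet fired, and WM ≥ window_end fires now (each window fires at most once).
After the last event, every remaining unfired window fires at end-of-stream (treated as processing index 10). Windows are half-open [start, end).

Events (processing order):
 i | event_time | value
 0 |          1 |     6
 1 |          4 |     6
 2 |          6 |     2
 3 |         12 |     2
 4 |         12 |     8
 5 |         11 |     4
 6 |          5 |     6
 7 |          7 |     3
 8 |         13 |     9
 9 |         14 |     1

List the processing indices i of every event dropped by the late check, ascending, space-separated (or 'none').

i=0 t=1 v=6: → [1,6); WM=1
i=1 t=4 v=6: → [1,9); WM=4
i=2 t=6 v=2: → [1,11); WM=6
i=3 t=12 v=2: → [12,17); WM=12
i=4 t=12 v=8: → [12,17); WM=12
i=5 t=11 v=4: → [11,17); WM=12
i=6 t=5 v=6: DROP (t<12-3); WM=12
i=7 t=7 v=3: DROP (t<12-3); WM=12
i=8 t=13 v=9: → [11,18); WM=13
i=9 t=14 v=1: → [11,19); WM=14

6 7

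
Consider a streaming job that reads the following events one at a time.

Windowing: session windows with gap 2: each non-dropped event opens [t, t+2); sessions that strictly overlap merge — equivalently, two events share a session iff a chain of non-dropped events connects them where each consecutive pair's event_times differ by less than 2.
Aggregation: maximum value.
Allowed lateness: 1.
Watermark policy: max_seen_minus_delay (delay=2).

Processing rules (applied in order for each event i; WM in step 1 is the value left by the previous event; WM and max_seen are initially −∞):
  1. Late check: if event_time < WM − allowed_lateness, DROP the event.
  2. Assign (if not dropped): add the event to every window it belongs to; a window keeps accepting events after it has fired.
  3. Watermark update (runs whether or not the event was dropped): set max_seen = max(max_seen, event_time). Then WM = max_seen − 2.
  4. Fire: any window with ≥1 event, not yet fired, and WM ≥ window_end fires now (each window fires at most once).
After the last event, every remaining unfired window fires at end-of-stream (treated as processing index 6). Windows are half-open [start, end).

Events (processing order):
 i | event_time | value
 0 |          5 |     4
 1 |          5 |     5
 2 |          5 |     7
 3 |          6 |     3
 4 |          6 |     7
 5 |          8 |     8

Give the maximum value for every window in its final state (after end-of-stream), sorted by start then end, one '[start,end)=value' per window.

i=0 t=5 v=4: → [5,7); WM=3
i=1 t=5 v=5: → [5,7); WM=3
i=2 t=5 v=7: → [5,7); WM=3
i=3 t=6 v=3: → [5,8); WM=4
i=4 t=6 v=7: → [5,8); WM=4
i=5 t=8 v=8: → [8,10); WM=6

[5,8)=7 [8,10)=8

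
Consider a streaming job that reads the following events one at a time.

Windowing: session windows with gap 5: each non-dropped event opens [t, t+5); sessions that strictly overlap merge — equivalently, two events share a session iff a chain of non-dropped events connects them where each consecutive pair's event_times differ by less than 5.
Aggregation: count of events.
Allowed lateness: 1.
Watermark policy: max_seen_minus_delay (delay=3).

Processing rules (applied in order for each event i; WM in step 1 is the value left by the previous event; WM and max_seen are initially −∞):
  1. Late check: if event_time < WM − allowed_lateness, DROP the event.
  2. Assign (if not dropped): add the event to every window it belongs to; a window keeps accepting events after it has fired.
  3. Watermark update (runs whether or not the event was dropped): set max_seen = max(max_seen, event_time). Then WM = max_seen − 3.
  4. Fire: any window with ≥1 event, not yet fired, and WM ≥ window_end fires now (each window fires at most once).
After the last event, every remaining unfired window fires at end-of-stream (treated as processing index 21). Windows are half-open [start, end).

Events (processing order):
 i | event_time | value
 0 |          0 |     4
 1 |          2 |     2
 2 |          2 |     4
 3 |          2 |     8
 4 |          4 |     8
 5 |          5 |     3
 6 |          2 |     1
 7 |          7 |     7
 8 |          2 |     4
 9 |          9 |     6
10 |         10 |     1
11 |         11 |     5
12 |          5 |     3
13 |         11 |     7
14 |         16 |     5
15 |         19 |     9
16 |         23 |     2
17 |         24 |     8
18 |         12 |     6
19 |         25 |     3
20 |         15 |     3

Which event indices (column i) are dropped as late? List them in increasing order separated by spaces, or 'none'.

8 12 18 20

i=0 t=0 v=4: → [0,5); WM=-3
i=1 t=2 v=2: → [0,7); WM=-1
i=2 t=2 v=4: → [0,7); WM=-1
i=3 t=2 v=8: → [0,7); WM=-1
i=4 t=4 v=8: → [0,9); WM=1
i=5 t=5 v=3: → [0,10); WM=2
i=6 t=2 v=1: → [0,10); WM=2
i=7 t=7 v=7: → [0,12); WM=4
i=8 t=2 v=4: DROP (t<4-1); WM=4
i=9 t=9 v=6: → [0,14); WM=6
i=10 t=10 v=1: → [0,15); WM=7
i=11 t=11 v=5: → [0,16); WM=8
i=12 t=5 v=3: DROP (t<8-1); WM=8
i=13 t=11 v=7: → [0,16); WM=8
i=14 t=16 v=5: → [16,21); WM=13
i=15 t=19 v=9: → [16,24); WM=16
i=16 t=23 v=2: → [16,28); WM=20
i=17 t=24 v=8: → [16,29); WM=21
i=18 t=12 v=6: DROP (t<21-1); WM=21
i=19 t=25 v=3: → [16,30); WM=22
i=20 t=15 v=3: DROP (t<22-1); WM=22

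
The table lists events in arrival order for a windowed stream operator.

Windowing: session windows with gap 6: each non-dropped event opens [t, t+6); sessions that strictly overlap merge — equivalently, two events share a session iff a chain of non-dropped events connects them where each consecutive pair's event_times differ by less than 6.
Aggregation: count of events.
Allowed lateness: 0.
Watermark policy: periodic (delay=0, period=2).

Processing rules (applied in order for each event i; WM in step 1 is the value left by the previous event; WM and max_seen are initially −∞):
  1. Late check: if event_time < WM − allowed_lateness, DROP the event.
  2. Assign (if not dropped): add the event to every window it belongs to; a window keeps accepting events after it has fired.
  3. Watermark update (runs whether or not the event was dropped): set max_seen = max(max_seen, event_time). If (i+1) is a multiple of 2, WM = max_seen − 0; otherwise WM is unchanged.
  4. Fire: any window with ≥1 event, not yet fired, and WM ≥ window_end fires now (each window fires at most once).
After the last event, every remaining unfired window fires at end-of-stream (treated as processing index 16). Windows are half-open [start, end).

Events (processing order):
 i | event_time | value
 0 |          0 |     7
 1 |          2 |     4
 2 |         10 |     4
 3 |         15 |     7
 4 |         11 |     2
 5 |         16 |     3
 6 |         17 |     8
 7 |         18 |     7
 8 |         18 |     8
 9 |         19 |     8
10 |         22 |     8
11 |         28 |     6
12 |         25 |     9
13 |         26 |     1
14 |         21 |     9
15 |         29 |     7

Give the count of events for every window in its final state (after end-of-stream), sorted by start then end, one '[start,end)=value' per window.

i=0 t=0 v=7: → [0,6); WM=−∞
i=1 t=2 v=4: → [0,8); WM=2
i=2 t=10 v=4: → [10,16); WM=2
i=3 t=15 v=7: → [10,21); WM=15
i=4 t=11 v=2: DROP (t<15-0); WM=15
i=5 t=16 v=3: → [10,22); WM=16
i=6 t=17 v=8: → [10,23); WM=16
i=7 t=18 v=7: → [10,24); WM=18
i=8 t=18 v=8: → [10,24); WM=18
i=9 t=19 v=8: → [10,25); WM=19
i=10 t=22 v=8: → [10,28); WM=19
i=11 t=28 v=6: → [28,34); WM=28
i=12 t=25 v=9: DROP (t<28-0); WM=28
i=13 t=26 v=1: DROP (t<28-0); WM=28
i=14 t=21 v=9: DROP (t<28-0); WM=28
i=15 t=29 v=7: → [28,35); WM=29

[0,8)=2 [10,28)=8 [28,35)=2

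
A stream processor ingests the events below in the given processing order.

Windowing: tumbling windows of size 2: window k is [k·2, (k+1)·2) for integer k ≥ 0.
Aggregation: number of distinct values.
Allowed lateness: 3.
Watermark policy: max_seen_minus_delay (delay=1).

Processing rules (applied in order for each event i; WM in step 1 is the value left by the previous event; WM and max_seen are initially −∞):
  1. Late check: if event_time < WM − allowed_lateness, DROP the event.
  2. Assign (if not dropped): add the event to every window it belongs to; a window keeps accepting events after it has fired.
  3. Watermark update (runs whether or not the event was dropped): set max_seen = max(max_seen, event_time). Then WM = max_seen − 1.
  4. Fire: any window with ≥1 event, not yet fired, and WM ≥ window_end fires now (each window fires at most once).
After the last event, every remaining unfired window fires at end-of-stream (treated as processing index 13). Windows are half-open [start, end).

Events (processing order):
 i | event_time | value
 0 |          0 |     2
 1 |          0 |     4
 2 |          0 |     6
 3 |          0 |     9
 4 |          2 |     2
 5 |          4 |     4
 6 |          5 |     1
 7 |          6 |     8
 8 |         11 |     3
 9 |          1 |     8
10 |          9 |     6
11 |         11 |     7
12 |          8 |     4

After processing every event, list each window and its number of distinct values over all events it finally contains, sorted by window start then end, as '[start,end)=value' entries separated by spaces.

[0,2)=4 [2,4)=1 [4,6)=2 [6,8)=1 [8,10)=2 [10,12)=2

i=0 t=0 v=2: → [0,2); WM=-1
i=1 t=0 v=4: → [0,2); WM=-1
i=2 t=0 v=6: → [0,2); WM=-1
i=3 t=0 v=9: → [0,2); WM=-1
i=4 t=2 v=2: → [2,4); WM=1
i=5 t=4 v=4: → [4,6); WM=3; [0,2) fires=4
i=6 t=5 v=1: → [4,6); WM=4; [2,4) fires=1
i=7 t=6 v=8: → [6,8); WM=5
i=8 t=11 v=3: → [10,12); WM=10; [4,6) fires=2 [6,8) fires=1
i=9 t=1 v=8: DROP (t<10-3); WM=10
i=10 t=9 v=6: → [8,10); WM=10; [8,10) fires=1
i=11 t=11 v=7: → [10,12); WM=10
i=12 t=8 v=4: → [8,10); WM=10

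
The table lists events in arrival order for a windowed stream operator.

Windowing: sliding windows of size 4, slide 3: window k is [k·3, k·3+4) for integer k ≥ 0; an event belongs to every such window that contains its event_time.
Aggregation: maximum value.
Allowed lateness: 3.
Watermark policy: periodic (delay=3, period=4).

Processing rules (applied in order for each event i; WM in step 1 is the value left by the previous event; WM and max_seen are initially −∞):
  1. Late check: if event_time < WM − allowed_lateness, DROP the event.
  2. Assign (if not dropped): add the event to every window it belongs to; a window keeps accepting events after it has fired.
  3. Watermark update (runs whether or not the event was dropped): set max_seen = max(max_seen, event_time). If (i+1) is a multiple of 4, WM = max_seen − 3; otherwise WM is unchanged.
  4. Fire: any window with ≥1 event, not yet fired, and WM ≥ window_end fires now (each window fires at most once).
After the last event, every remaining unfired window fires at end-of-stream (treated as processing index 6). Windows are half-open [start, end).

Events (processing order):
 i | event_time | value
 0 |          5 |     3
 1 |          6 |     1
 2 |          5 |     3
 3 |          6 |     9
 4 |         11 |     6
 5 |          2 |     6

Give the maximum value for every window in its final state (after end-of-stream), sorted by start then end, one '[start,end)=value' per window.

i=0 t=5 v=3: → [3,7); WM=−∞
i=1 t=6 v=1: → [6,10),[3,7); WM=−∞
i=2 t=5 v=3: → [3,7); WM=−∞
i=3 t=6 v=9: → [6,10),[3,7); WM=3
i=4 t=11 v=6: → [9,13); WM=3
i=5 t=2 v=6: → [0,4); WM=3

[0,4)=6 [3,7)=9 [6,10)=9 [9,13)=6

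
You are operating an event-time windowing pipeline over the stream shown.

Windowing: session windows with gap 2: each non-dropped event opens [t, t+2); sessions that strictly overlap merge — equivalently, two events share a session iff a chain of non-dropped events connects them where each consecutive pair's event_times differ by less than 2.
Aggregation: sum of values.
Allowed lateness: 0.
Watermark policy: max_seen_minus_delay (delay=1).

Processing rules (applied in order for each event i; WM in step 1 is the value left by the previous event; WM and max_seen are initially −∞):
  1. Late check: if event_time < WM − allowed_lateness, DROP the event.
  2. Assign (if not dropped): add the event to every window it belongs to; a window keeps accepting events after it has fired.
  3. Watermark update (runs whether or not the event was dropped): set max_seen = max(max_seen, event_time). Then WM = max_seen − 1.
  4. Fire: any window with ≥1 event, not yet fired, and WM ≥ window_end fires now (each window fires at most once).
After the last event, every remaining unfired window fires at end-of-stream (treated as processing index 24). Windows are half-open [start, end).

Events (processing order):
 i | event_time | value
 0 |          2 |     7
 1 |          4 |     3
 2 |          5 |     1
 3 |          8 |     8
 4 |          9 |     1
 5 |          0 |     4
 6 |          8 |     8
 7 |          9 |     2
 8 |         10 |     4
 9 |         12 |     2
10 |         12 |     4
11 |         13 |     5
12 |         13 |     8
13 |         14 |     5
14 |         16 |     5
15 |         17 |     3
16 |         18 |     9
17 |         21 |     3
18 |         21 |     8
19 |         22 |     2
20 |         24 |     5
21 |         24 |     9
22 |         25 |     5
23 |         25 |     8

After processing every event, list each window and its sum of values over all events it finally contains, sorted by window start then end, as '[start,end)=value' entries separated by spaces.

i=0 t=2 v=7: → [2,4); WM=1
i=1 t=4 v=3: → [4,6); WM=3
i=2 t=5 v=1: → [4,7); WM=4
i=3 t=8 v=8: → [8,10); WM=7
i=4 t=9 v=1: → [8,11); WM=8
i=5 t=0 v=4: DROP (t<8-0); WM=8
i=6 t=8 v=8: → [8,11); WM=8
i=7 t=9 v=2: → [8,11); WM=8
i=8 t=10 v=4: → [8,12); WM=9
i=9 t=12 v=2: → [12,14); WM=11
i=10 t=12 v=4: → [12,14); WM=11
i=11 t=13 v=5: → [12,15); WM=12
i=12 t=13 v=8: → [12,15); WM=12
i=13 t=14 v=5: → [12,16); WM=13
i=14 t=16 v=5: → [16,18); WM=15
i=15 t=17 v=3: → [16,19); WM=16
i=16 t=18 v=9: → [16,20); WM=17
i=17 t=21 v=3: → [21,23); WM=20
i=18 t=21 v=8: → [21,23); WM=20
i=19 t=22 v=2: → [21,24); WM=21
i=20 t=24 v=5: → [24,26); WM=23
i=21 t=24 v=9: → [24,26); WM=23
i=22 t=25 v=5: → [24,27); WM=24
i=23 t=25 v=8: → [24,27); WM=24

[2,4)=7 [4,7)=4 [8,12)=23 [12,16)=24 [16,20)=17 [21,24)=13 [24,27)=27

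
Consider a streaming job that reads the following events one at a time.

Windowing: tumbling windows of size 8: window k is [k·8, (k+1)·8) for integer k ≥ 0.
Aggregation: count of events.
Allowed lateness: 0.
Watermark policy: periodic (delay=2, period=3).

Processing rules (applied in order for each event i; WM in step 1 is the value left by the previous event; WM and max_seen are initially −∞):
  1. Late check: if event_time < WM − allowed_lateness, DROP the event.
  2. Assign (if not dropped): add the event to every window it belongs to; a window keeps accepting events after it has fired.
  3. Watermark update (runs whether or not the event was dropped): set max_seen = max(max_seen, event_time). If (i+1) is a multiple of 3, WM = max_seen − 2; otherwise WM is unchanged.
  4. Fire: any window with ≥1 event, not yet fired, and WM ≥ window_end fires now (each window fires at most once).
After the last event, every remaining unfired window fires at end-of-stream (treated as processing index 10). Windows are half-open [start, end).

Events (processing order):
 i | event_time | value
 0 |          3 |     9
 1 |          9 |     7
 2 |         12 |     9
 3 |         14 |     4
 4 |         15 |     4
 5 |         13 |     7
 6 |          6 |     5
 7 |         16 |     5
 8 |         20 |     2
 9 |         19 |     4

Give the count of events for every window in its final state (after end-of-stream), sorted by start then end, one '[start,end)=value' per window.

i=0 t=3 v=9: → [0,8); WM=−∞
i=1 t=9 v=7: → [8,16); WM=−∞
i=2 t=12 v=9: → [8,16); WM=10; [0,8) fires=1
i=3 t=14 v=4: → [8,16); WM=10
i=4 t=15 v=4: → [8,16); WM=10
i=5 t=13 v=7: → [8,16); WM=13
i=6 t=6 v=5: DROP (t<13-0); WM=13
i=7 t=16 v=5: → [16,24); WM=13
i=8 t=20 v=2: → [16,24); WM=18; [8,16) fires=5
i=9 t=19 v=4: → [16,24); WM=18

[0,8)=1 [8,16)=5 [16,24)=3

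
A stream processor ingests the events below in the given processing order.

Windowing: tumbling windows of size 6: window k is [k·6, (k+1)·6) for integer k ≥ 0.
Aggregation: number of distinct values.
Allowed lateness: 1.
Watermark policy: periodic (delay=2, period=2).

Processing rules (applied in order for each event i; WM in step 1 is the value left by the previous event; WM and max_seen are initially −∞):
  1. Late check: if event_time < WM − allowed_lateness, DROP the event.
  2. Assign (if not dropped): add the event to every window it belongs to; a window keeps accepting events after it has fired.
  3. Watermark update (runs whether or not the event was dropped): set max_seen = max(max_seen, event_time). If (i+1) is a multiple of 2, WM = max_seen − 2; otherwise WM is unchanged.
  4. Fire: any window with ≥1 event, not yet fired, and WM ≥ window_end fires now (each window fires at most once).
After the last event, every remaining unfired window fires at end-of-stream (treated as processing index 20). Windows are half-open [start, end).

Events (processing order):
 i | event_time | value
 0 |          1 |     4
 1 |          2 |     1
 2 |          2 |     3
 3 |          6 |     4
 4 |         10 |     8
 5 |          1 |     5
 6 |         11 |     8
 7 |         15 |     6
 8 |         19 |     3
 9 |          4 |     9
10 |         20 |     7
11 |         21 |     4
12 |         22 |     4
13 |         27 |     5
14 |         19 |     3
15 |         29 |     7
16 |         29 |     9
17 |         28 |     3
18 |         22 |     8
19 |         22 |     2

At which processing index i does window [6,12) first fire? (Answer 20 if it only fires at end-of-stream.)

7

i=0 t=1 v=4: → [0,6); WM=−∞
i=1 t=2 v=1: → [0,6); WM=0
i=2 t=2 v=3: → [0,6); WM=0
i=3 t=6 v=4: → [6,12); WM=4
i=4 t=10 v=8: → [6,12); WM=4
i=5 t=1 v=5: DROP (t<4-1); WM=8; [0,6) fires=3
i=6 t=11 v=8: → [6,12); WM=8
i=7 t=15 v=6: → [12,18); WM=13; [6,12) fires=2
i=8 t=19 v=3: → [18,24); WM=13
i=9 t=4 v=9: DROP (t<13-1); WM=17
i=10 t=20 v=7: → [18,24); WM=17
i=11 t=21 v=4: → [18,24); WM=19; [12,18) fires=1
i=12 t=22 v=4: → [18,24); WM=19
i=13 t=27 v=5: → [24,30); WM=25; [18,24) fires=3
i=14 t=19 v=3: DROP (t<25-1); WM=25
i=15 t=29 v=7: → [24,30); WM=27
i=16 t=29 v=9: → [24,30); WM=27
i=17 t=28 v=3: → [24,30); WM=27
i=18 t=22 v=8: DROP (t<27-1); WM=27
i=19 t=22 v=2: DROP (t<27-1); WM=27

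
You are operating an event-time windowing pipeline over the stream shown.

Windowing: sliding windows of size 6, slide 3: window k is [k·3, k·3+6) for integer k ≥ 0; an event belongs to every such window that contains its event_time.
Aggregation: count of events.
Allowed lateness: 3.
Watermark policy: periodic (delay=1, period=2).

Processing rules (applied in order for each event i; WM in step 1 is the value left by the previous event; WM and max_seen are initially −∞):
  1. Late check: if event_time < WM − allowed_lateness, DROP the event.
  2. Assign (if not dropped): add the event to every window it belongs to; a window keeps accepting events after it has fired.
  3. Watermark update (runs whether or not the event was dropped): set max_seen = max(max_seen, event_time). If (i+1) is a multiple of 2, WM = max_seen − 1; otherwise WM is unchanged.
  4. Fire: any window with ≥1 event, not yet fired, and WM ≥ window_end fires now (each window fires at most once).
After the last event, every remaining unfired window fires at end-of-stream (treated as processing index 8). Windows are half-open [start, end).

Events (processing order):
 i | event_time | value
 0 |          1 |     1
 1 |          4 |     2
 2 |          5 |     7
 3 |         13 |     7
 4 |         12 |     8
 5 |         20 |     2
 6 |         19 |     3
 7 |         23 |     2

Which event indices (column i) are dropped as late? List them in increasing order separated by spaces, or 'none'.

i=0 t=1 v=1: → [0,6); WM=−∞
i=1 t=4 v=2: → [3,9),[0,6); WM=3
i=2 t=5 v=7: → [3,9),[0,6); WM=3
i=3 t=13 v=7: → [12,18),[9,15); WM=12; [0,6) fires=3 [3,9) fires=2
i=4 t=12 v=8: → [12,18),[9,15); WM=12
i=5 t=20 v=2: → [18,24),[15,21); WM=19; [9,15) fires=2 [12,18) fires=2
i=6 t=19 v=3: → [18,24),[15,21); WM=19
i=7 t=23 v=2: → [21,27),[18,24); WM=22; [15,21) fires=2

none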